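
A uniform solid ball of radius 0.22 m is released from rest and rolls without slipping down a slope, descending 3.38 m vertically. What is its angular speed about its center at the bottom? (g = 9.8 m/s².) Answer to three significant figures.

ω ≈ 31.3 rad/s

With I = (2/5)MR², the ratio k = I/(MR²) is 0.4.
The rolling condition ω = v/R makes the rotational term ½I(v/R)² = ½kMv², so KE_total = ½(1+k)Mv² = (7/10)Mv².
Energy conservation Mgh = ½(1+k)Mv² gives v = √(2gh/(1+k)) = √(2 × 9.8 × 3.38 / 1.4) = 6.879 m/s.
The angular speed follows from ω = v/R = 6.879/0.22 ≈ 31.3 rad/s.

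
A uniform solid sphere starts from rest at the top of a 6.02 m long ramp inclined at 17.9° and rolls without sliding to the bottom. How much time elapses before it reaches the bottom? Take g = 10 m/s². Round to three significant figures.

The moment of inertia is (2/5)MR², giving k ≡ I/(MR²) = 0.4.
Translational: Mg sinθ − f = Ma. Rotational about the CM: fR = Iα = kMRa, so f = kMa.
Hence a = g sinθ/(1+k) = 10×sin17.9°/1.4 = 2.195 m/s².
Starting from rest, L = ½at², so t = √(2L/a) = √(2×6.02/2.195) ≈ 2.34 s.

t ≈ 2.34 s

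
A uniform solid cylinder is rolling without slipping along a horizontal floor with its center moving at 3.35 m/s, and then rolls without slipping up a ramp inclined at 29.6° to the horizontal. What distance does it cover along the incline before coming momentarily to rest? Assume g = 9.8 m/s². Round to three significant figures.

d ≈ 1.74 m

Here I = (1/2)MR², so the shape factor k = I/(MR²) = 0.5.
Since it rolls without slipping, ω = v/R and KE = ½Mv² + ½Iω² = ½(1+k)Mv² = (3/4)Mv².
Setting this equal to Mgh gives the vertical rise h = (1+k)v₀²/(2g) = 1.5×3.35²/(2×9.8) = 0.8589 m.
The distance along the slope is d = h/sinθ = 0.8589/sin29.6° ≈ 1.74 m.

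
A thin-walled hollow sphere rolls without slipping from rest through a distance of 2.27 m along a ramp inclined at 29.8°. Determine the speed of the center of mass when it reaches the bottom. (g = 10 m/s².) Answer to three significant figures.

Here I = (2/3)MR², so the shape factor k = I/(MR²) = 2/3.
Pure rolling means v = ωR; then KE = ½Mv² + ½I(v/R)² = ½(1+k)Mv² = (5/6)Mv².
The vertical drop is h = L sinθ = 2.27 × sin29.8° = 1.128 m.
Energy conservation: Mgh = (5/6)Mv², so v = √(2gh/(1+k)) = √(2 × 10 × 1.128 / 1.667) ≈ 3.68 m/s.

v ≈ 3.68 m/s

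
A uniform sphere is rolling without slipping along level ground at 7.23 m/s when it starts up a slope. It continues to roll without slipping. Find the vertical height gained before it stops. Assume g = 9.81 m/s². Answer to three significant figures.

With I = (2/5)MR², the ratio k = I/(MR²) is 0.4.
Pure rolling means v = ωR; then KE = ½Mv² + ½I(v/R)² = ½(1+k)Mv² = (7/10)Mv².
At the top the kinetic energy is zero, so (7/10)Mv₀² = Mgh.
Thus h = (1+k)v₀²/(2g) = 1.4 × 7.23² / (2 × 9.81) ≈ 3.73 m.

h ≈ 3.73 m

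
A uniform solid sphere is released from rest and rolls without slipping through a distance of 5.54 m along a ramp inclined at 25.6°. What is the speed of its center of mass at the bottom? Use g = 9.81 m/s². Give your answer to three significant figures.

v ≈ 5.79 m/s

With I = (2/5)MR², the ratio k = I/(MR²) is 0.4.
Rolling without slipping gives ω = v/R, so the total kinetic energy is ½Mv² + ½Iω² = ½(1+k)Mv² = (7/10)Mv².
The vertical drop is h = L sinθ = 5.54 × sin25.6° = 2.394 m.
Energy conservation: Mgh = (7/10)Mv², so v = √(2gh/(1+k)) = √(2 × 9.81 × 2.394 / 1.4) ≈ 5.79 m/s.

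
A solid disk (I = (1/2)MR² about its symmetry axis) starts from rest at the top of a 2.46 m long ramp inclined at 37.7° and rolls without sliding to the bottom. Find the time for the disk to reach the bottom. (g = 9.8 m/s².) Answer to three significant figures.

Here I = (1/2)MR², so the shape factor k = I/(MR²) = 0.5.
Translational: Mg sinθ − f = Ma. Rotational about the CM: fR = Iα = kMRa, so f = kMa.
Hence a = g sinθ/(1+k) = 9.8×sin37.7°/1.5 = 3.995 m/s².
Starting from rest, L = ½at², so t = √(2L/a) = √(2×2.46/3.995) ≈ 1.11 s.

t ≈ 1.11 s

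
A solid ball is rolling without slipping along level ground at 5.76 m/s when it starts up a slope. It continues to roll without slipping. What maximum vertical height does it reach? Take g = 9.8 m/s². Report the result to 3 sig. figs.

The moment of inertia is (2/5)MR², giving k ≡ I/(MR²) = 0.4.
Rolling without slipping gives ω = v/R, so the total kinetic energy is ½Mv² + ½Iω² = ½(1+k)Mv² = (7/10)Mv².
At the top the kinetic energy is zero, so (7/10)Mv₀² = Mgh.
Thus h = (1+k)v₀²/(2g) = 1.4 × 5.76² / (2 × 9.8) ≈ 2.37 m.

h ≈ 2.37 m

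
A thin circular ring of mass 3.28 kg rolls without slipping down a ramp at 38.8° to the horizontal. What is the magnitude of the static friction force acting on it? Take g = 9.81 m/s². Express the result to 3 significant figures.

For this body I = MR², i.e. k = I/(MR²) = 1.
Translational: Mg sinθ − f = Ma. Rotational about the CM: fR = Iα = kMRa, so f = kMa.
Combining, a = g sinθ/(1+k) and f = kMa = kMg sinθ/(1+k).
f = 1 × 3.28 × 9.81 × sin38.8° / 2 ≈ 10.1 N.

f ≈ 10.1 N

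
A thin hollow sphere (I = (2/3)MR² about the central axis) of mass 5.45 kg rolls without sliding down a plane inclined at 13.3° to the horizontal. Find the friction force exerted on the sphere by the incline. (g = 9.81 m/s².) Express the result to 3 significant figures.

f ≈ 4.92 N

Here I = (2/3)MR², so the shape factor k = I/(MR²) = 2/3.
Along the incline Mg sinθ − f = Ma, and torque about the center fR = Iα = kMR²(a/R) gives f = kMa.
Combining, a = g sinθ/(1+k) and f = kMa = kMg sinθ/(1+k).
f = (2/3) × 5.45 × 9.81 × sin13.3° / 1.667 ≈ 4.92 N.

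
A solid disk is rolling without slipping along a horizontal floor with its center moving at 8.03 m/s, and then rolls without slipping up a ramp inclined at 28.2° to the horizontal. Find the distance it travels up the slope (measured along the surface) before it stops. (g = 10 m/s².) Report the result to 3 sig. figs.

Here I = (1/2)MR², so the shape factor k = I/(MR²) = 0.5.
Rolling without slipping gives ω = v/R, so the total kinetic energy is ½Mv² + ½Iω² = ½(1+k)Mv² = (3/4)Mv².
Setting this equal to Mgh gives the vertical rise h = (1+k)v₀²/(2g) = 1.5×8.03²/(2×10) = 4.836 m.
The distance along the slope is d = h/sinθ = 4.836/sin28.2° ≈ 10.2 m.

d ≈ 10.2 m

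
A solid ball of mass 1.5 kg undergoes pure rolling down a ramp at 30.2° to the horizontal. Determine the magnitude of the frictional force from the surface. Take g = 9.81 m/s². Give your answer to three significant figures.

With I = (2/5)MR², the ratio k = I/(MR²) is 0.4.
Translational: Mg sinθ − f = Ma. Rotational about the CM: fR = Iα = kMRa, so f = kMa.
Combining, a = g sinθ/(1+k) and f = kMa = kMg sinθ/(1+k).
f = 0.4 × 1.5 × 9.81 × sin30.2° / 1.4 ≈ 2.11 N.

f ≈ 2.11 N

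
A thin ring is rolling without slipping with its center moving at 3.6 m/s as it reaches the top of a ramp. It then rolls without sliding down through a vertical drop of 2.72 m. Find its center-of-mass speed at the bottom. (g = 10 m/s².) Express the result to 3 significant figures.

v ≈ 6.34 m/s

Here I = MR², so the shape factor k = I/(MR²) = 1.
Pure rolling means v = ωR; then KE = ½Mv² + ½I(v/R)² = ½(1+k)Mv² = Mv².
Conserving energy between top and bottom: Mv² = Mv₀² + Mgh, hence v² = v₀² + 2gh/(1+k).
v = √(3.6² + 2×10×2.72/2) = √40.16 ≈ 6.34 m/s.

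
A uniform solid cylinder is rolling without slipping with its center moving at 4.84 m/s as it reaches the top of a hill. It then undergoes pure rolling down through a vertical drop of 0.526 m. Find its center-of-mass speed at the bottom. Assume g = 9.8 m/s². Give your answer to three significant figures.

The moment of inertia is (1/2)MR², giving k ≡ I/(MR²) = 0.5.
Pure rolling means v = ωR; then KE = ½Mv² + ½I(v/R)² = ½(1+k)Mv² = (3/4)Mv².
Energy conservation: (3/4)Mv₀² + Mgh = (3/4)Mv², so v² = v₀² + 2gh/(1+k).
v = √(4.84² + 2×9.8×0.526/1.5) = √30.3 ≈ 5.50 m/s.

v ≈ 5.50 m/s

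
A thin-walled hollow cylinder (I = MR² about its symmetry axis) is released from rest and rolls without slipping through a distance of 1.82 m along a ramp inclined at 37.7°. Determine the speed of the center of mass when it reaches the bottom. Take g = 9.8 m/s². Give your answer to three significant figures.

For this body I = MR², i.e. k = I/(MR²) = 1.
Pure rolling means v = ωR; then KE = ½Mv² + ½I(v/R)² = ½(1+k)Mv² = Mv².
The vertical drop is h = L sinθ = 1.82 × sin37.7° = 1.113 m.
Setting Mgh = Mv² gives v = √(2gh/(1+k)) = √(2·9.8·1.113/2) ≈ 3.30 m/s.

v ≈ 3.30 m/s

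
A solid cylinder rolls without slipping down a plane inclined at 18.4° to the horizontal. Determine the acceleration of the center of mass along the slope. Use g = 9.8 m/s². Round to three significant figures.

a ≈ 2.06 m/s²

The moment of inertia is (1/2)MR², giving k ≡ I/(MR²) = 0.5.
Newton's second law down the slope: Mg sinθ − f = Ma. The torque equation fR = Iα (with α = a/R) gives f = kMa.
Eliminating f: Mg sinθ = (1+k)Ma, so a = g sinθ/(1+k) = 9.8 × sin18.4° / 1.5 ≈ 2.06 m/s².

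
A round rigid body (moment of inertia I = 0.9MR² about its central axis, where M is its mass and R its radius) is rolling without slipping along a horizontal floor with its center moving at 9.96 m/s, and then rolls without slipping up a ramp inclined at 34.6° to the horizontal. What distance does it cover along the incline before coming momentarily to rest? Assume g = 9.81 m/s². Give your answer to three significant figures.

Here I = 0.9MR², so the shape factor k = I/(MR²) = 0.9.
The rolling condition ω = v/R makes the rotational term ½I(v/R)² = ½kMv², so KE_total = ½(1+k)Mv² = (19/20)Mv².
Setting this equal to Mgh gives the vertical rise h = (1+k)v₀²/(2g) = 1.9×9.96²/(2×9.81) = 9.607 m.
Along the incline, d = h/sinθ = 9.607/sin34.6° ≈ 16.9 m.

d ≈ 16.9 m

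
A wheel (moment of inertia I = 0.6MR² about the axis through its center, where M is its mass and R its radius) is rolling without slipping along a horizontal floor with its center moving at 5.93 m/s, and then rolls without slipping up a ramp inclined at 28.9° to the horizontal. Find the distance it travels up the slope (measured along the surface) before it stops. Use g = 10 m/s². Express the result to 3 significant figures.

The moment of inertia is 0.6MR², giving k ≡ I/(MR²) = 0.6.
Since it rolls without slipping, ω = v/R and KE = ½Mv² + ½Iω² = ½(1+k)Mv² = (4/5)Mv².
Setting this equal to Mgh gives the vertical rise h = (1+k)v₀²/(2g) = 1.6×5.93²/(2×10) = 2.813 m.
Along the incline, d = h/sinθ = 2.813/sin28.9° ≈ 5.82 m.

d ≈ 5.82 m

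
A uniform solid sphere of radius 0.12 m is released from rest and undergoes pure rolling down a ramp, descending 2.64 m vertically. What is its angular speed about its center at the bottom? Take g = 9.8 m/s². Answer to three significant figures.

ω ≈ 50.7 rad/s

Here I = (2/5)MR², so the shape factor k = I/(MR²) = 0.4.
The rolling condition ω = v/R makes the rotational term ½I(v/R)² = ½kMv², so KE_total = ½(1+k)Mv² = (7/10)Mv².
Energy conservation Mgh = ½(1+k)Mv² gives v = √(2gh/(1+k)) = √(2 × 9.8 × 2.64 / 1.4) = 6.079 m/s.
The angular speed follows from ω = v/R = 6.079/0.12 ≈ 50.7 rad/s.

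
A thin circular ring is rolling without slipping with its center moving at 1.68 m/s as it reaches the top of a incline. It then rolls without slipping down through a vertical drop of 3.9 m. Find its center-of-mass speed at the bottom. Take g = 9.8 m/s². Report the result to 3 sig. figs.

With I = MR², the ratio k = I/(MR²) is 1.
Since it rolls without slipping, ω = v/R and KE = ½Mv² + ½Iω² = ½(1+k)Mv² = Mv².
Energy conservation: Mv₀² + Mgh = Mv², so v² = v₀² + 2gh/(1+k).
v = √(1.68² + 2×9.8×3.9/2) = √41.04 ≈ 6.41 m/s.

v ≈ 6.41 m/s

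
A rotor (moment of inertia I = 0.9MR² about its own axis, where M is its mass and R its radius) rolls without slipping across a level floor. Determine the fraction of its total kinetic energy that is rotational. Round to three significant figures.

The moment of inertia is 0.9MR², giving k ≡ I/(MR²) = 0.9.
Since ω = v/R, the translational part is ½Mv² and the rotational part is ½I(v/R)² = ½kMv²; the total is ½(1+k)Mv².
The rotational fraction is therefore k/(1+k) = 0.9/1.9 ≈ 0.474.

fraction ≈ 0.474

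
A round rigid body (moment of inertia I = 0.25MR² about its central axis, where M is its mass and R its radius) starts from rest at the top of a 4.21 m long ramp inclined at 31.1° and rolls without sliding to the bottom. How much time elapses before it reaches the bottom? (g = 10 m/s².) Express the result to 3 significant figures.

For this body I = 0.25MR², i.e. k = I/(MR²) = 0.25.
Translational: Mg sinθ − f = Ma. Rotational about the CM: fR = Iα = kMRa, so f = kMa.
Hence a = g sinθ/(1+k) = 10×sin31.1°/1.25 = 4.132 m/s².
With constant a from rest, t = √(2L/a) = √(2·4.21/4.132) ≈ 1.43 s.

t ≈ 1.43 s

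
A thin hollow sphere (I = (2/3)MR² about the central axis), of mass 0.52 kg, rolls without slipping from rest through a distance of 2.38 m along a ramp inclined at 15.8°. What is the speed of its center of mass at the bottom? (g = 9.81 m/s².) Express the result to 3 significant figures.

v ≈ 2.76 m/s

For this body I = (2/3)MR², i.e. k = I/(MR²) = 2/3.
Since it rolls without slipping, ω = v/R and KE = ½Mv² + ½Iω² = ½(1+k)Mv² = (5/6)Mv².
The vertical drop is h = L sinθ = 2.38 × sin15.8° = 0.648 m.
Energy conservation: Mgh = (5/6)Mv², so v = √(2gh/(1+k)) = √(2 × 9.81 × 0.648 / 1.667) ≈ 2.76 m/s.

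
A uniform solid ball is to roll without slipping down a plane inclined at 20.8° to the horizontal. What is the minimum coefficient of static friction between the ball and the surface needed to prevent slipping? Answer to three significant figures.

μ_min ≈ 0.109

Here I = (2/5)MR², so the shape factor k = I/(MR²) = 0.4.
Along the incline Mg sinθ − f = Ma, and torque about the center fR = Iα = kMR²(a/R) gives f = kMa.
These give a = g sinθ/(1+k) and the required friction f = kMg sinθ/(1+k).
With N = Mg cosθ, the no-slip condition f ≤ μN gives μ_min = f/N = k tanθ/(1+k).
μ_min = 0.4 × tan20.8° / 1.4 ≈ 0.109.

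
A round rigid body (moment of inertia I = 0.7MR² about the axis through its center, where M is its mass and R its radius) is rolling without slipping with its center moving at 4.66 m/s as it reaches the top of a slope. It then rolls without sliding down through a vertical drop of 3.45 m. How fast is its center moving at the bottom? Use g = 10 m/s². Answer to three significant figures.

With I = 0.7MR², the ratio k = I/(MR²) is 0.7.
Rolling without slipping gives ω = v/R, so the total kinetic energy is ½Mv² + ½Iω² = ½(1+k)Mv² = (17/20)Mv².
Energy conservation: (17/20)Mv₀² + Mgh = (17/20)Mv², so v² = v₀² + 2gh/(1+k).
v = √(4.66² + 2×10×3.45/1.7) = √62.3 ≈ 7.89 m/s.

v ≈ 7.89 m/s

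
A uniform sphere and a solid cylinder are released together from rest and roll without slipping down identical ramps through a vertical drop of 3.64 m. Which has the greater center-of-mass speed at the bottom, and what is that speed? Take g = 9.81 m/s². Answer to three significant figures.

For rolling without slipping, Mgh = ½(1+k)Mv² where k = I/(MR²), so v = √(2gh/(1+k)).
Uniform sphere: k = 0.4, giving v = √(2×9.81×3.64/1.4) = 7.142 m/s.
Solid cylinder: k = 0.5, giving v = √(2×9.81×3.64/1.5) = 6.9 m/s.
The smaller k wins: the uniform sphere, at ≈ 7.14 m/s.

the uniform sphere, at v ≈ 7.14 m/s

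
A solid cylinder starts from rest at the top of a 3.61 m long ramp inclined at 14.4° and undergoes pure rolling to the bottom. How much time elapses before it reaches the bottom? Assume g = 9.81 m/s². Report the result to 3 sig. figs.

t ≈ 2.11 s

With I = (1/2)MR², the ratio k = I/(MR²) is 0.5.
Newton's second law down the slope: Mg sinθ − f = Ma. The torque equation fR = Iα (with α = a/R) gives f = kMa.
Hence a = g sinθ/(1+k) = 9.81×sin14.4°/1.5 = 1.626 m/s².
With constant a from rest, t = √(2L/a) = √(2·3.61/1.626) ≈ 2.11 s.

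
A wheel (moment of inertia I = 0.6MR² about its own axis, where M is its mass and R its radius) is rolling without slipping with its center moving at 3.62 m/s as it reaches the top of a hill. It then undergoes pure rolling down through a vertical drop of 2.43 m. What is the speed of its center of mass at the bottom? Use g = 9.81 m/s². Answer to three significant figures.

Here I = 0.6MR², so the shape factor k = I/(MR²) = 0.6.
Rolling without slipping gives ω = v/R, so the total kinetic energy is ½Mv² + ½Iω² = ½(1+k)Mv² = (4/5)Mv².
Energy conservation: (4/5)Mv₀² + Mgh = (4/5)Mv², so v² = v₀² + 2gh/(1+k).
v = √(3.62² + 2×9.81×2.43/1.6) = √42.9 ≈ 6.55 m/s.

v ≈ 6.55 m/s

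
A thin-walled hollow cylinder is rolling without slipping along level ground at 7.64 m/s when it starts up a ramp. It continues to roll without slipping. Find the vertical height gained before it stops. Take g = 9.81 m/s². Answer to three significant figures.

h ≈ 5.95 m

With I = MR², the ratio k = I/(MR²) is 1.
Since it rolls without slipping, ω = v/R and KE = ½Mv² + ½Iω² = ½(1+k)Mv² = Mv².
At the top the kinetic energy is zero, so Mv₀² = Mgh.
Thus h = (1+k)v₀²/(2g) = 2 × 7.64² / (2 × 9.81) ≈ 5.95 m.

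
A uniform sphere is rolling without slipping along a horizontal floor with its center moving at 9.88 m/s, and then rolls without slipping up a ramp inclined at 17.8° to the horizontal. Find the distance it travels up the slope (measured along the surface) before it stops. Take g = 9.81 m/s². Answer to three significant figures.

d ≈ 22.8 m

With I = (2/5)MR², the ratio k = I/(MR²) is 0.4.
Pure rolling means v = ωR; then KE = ½Mv² + ½I(v/R)² = ½(1+k)Mv² = (7/10)Mv².
Setting this equal to Mgh gives the vertical rise h = (1+k)v₀²/(2g) = 1.4×9.88²/(2×9.81) = 6.965 m.
Along the incline, d = h/sinθ = 6.965/sin17.8° ≈ 22.8 m.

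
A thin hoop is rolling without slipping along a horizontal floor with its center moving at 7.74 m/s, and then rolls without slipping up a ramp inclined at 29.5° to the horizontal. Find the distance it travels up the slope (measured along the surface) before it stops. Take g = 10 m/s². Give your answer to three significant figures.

d ≈ 12.2 m

With I = MR², the ratio k = I/(MR²) is 1.
Rolling without slipping gives ω = v/R, so the total kinetic energy is ½Mv² + ½Iω² = ½(1+k)Mv² = Mv².
Setting this equal to Mgh gives the vertical rise h = (1+k)v₀²/(2g) = 2×7.74²/(2×10) = 5.991 m.
The distance along the slope is d = h/sinθ = 5.991/sin29.5° ≈ 12.2 m.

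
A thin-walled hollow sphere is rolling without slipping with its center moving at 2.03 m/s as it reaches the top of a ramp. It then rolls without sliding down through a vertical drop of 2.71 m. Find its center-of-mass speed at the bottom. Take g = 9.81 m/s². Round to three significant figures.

Here I = (2/3)MR², so the shape factor k = I/(MR²) = 2/3.
Rolling without slipping gives ω = v/R, so the total kinetic energy is ½Mv² + ½Iω² = ½(1+k)Mv² = (5/6)Mv².
Conserving energy between top and bottom: (5/6)Mv² = (5/6)Mv₀² + Mgh, hence v² = v₀² + 2gh/(1+k).
v = √(2.03² + 2×9.81×2.71/1.667) = √36.02 ≈ 6.00 m/s.

v ≈ 6.00 m/s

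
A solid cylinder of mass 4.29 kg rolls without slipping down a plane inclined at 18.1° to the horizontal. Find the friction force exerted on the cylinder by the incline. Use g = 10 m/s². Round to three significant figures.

f ≈ 4.44 N

For this body I = (1/2)MR², i.e. k = I/(MR²) = 0.5.
Newton's second law down the slope: Mg sinθ − f = Ma. The torque equation fR = Iα (with α = a/R) gives f = kMa.
Combining, a = g sinθ/(1+k) and f = kMa = kMg sinθ/(1+k).
f = 0.5 × 4.29 × 10 × sin18.1° / 1.5 ≈ 4.44 N.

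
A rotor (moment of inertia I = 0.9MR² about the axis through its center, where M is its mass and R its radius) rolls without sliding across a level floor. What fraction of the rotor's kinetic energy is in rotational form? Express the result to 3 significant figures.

fraction ≈ 0.474

With I = 0.9MR², the ratio k = I/(MR²) is 0.9.
With ω = v/R, KE_trans = ½Mv² and KE_rot = ½Iω² = ½kMv², so KE_total = ½(1+k)Mv².
The rotational fraction is therefore k/(1+k) = 0.9/1.9 ≈ 0.474.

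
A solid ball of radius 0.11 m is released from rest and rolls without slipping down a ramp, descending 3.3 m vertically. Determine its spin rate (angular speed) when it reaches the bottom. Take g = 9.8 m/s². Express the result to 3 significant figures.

For this body I = (2/5)MR², i.e. k = I/(MR²) = 0.4.
Pure rolling means v = ωR; then KE = ½Mv² + ½I(v/R)² = ½(1+k)Mv² = (7/10)Mv².
Energy conservation Mgh = ½(1+k)Mv² gives v = √(2gh/(1+k)) = √(2 × 9.8 × 3.3 / 1.4) = 6.797 m/s.
The angular speed follows from ω = v/R = 6.797/0.11 ≈ 61.8 rad/s.

ω ≈ 61.8 rad/s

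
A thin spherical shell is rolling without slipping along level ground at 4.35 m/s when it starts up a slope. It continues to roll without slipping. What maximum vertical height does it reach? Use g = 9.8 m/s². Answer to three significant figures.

For this body I = (2/3)MR², i.e. k = I/(MR²) = 2/3.
Rolling without slipping gives ω = v/R, so the total kinetic energy is ½Mv² + ½Iω² = ½(1+k)Mv² = (5/6)Mv².
All of this converts to potential energy at the highest point: (5/6)Mv₀² = Mgh.
Thus h = (1+k)v₀²/(2g) = 1.667 × 4.35² / (2 × 9.8) ≈ 1.61 m.

h ≈ 1.61 m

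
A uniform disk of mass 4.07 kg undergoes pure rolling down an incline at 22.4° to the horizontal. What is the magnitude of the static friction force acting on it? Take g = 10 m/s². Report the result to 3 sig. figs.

With I = (1/2)MR², the ratio k = I/(MR²) is 0.5.
Along the incline Mg sinθ − f = Ma, and torque about the center fR = Iα = kMR²(a/R) gives f = kMa.
Combining, a = g sinθ/(1+k) and f = kMa = kMg sinθ/(1+k).
f = 0.5 × 4.07 × 10 × sin22.4° / 1.5 ≈ 5.17 N.

f ≈ 5.17 N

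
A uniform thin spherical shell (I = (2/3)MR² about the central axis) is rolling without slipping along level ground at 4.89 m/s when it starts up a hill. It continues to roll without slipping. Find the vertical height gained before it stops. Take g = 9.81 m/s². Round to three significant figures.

With I = (2/3)MR², the ratio k = I/(MR²) is 2/3.
Since it rolls without slipping, ω = v/R and KE = ½Mv² + ½Iω² = ½(1+k)Mv² = (5/6)Mv².
All of this converts to potential energy at the highest point: (5/6)Mv₀² = Mgh.
Thus h = (1+k)v₀²/(2g) = 1.667 × 4.89² / (2 × 9.81) ≈ 2.03 m.

h ≈ 2.03 m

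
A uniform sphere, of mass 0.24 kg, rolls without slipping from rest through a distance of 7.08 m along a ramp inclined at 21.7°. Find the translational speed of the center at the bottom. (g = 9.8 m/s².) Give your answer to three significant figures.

v ≈ 6.05 m/s

With I = (2/5)MR², the ratio k = I/(MR²) is 0.4.
Rolling without slipping gives ω = v/R, so the total kinetic energy is ½Mv² + ½Iω² = ½(1+k)Mv² = (7/10)Mv².
The vertical drop is h = L sinθ = 7.08 × sin21.7° = 2.618 m.
Setting Mgh = (7/10)Mv² gives v = √(2gh/(1+k)) = √(2·9.8·2.618/1.4) ≈ 6.05 m/s.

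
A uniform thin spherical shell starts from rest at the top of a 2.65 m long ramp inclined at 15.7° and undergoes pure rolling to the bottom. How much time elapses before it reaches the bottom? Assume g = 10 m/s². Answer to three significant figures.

t ≈ 1.81 s

The moment of inertia is (2/3)MR², giving k ≡ I/(MR²) = 2/3.
Along the incline Mg sinθ − f = Ma, and torque about the center fR = Iα = kMR²(a/R) gives f = kMa.
Hence a = g sinθ/(1+k) = 10×sin15.7°/1.667 = 1.624 m/s².
With constant a from rest, t = √(2L/a) = √(2·2.65/1.624) ≈ 1.81 s.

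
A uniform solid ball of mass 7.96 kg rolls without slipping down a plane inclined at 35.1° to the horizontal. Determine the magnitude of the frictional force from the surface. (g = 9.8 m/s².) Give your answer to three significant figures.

The moment of inertia is (2/5)MR², giving k ≡ I/(MR²) = 0.4.
Newton's second law down the slope: Mg sinθ − f = Ma. The torque equation fR = Iα (with α = a/R) gives f = kMa.
Combining, a = g sinθ/(1+k) and f = kMa = kMg sinθ/(1+k).
f = 0.4 × 7.96 × 9.8 × sin35.1° / 1.4 ≈ 12.8 N.

f ≈ 12.8 N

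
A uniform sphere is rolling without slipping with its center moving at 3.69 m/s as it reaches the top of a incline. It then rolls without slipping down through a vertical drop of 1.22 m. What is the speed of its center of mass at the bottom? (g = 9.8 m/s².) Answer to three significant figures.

v ≈ 5.54 m/s

With I = (2/5)MR², the ratio k = I/(MR²) is 0.4.
Rolling without slipping gives ω = v/R, so the total kinetic energy is ½Mv² + ½Iω² = ½(1+k)Mv² = (7/10)Mv².
Conserving energy between top and bottom: (7/10)Mv² = (7/10)Mv₀² + Mgh, hence v² = v₀² + 2gh/(1+k).
v = √(3.69² + 2×9.8×1.22/1.4) = √30.7 ≈ 5.54 m/s.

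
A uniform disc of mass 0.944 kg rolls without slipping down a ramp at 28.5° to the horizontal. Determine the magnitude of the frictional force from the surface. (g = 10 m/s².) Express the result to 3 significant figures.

With I = (1/2)MR², the ratio k = I/(MR²) is 0.5.
Newton's second law down the slope: Mg sinθ − f = Ma. The torque equation fR = Iα (with α = a/R) gives f = kMa.
Combining, a = g sinθ/(1+k) and f = kMa = kMg sinθ/(1+k).
f = 0.5 × 0.944 × 10 × sin28.5° / 1.5 ≈ 1.50 N.

f ≈ 1.50 N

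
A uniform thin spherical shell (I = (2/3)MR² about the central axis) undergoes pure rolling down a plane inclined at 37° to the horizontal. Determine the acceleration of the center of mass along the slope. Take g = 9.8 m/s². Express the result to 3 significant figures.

For this body I = (2/3)MR², i.e. k = I/(MR²) = 2/3.
Newton's second law down the slope: Mg sinθ − f = Ma. The torque equation fR = Iα (with α = a/R) gives f = kMa.
Eliminating f: Mg sinθ = (1+k)Ma, so a = g sinθ/(1+k) = 9.8 × sin37° / 1.667 ≈ 3.54 m/s².

a ≈ 3.54 m/s²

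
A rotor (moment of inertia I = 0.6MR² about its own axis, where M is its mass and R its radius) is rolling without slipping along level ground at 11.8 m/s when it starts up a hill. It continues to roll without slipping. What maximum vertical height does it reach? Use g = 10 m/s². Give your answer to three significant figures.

The moment of inertia is 0.6MR², giving k ≡ I/(MR²) = 0.6.
Since it rolls without slipping, ω = v/R and KE = ½Mv² + ½Iω² = ½(1+k)Mv² = (4/5)Mv².
All of this converts to potential energy at the highest point: (4/5)Mv₀² = Mgh.
Thus h = (1+k)v₀²/(2g) = 1.6 × 11.8² / (2 × 10) ≈ 11.1 m.

h ≈ 11.1 m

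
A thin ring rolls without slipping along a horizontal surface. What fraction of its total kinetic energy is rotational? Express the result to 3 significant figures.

fraction ≈ 0.500

The moment of inertia is MR², giving k ≡ I/(MR²) = 1.
Since ω = v/R, the translational part is ½Mv² and the rotational part is ½I(v/R)² = ½kMv²; the total is ½(1+k)Mv².
The rotational fraction is therefore k/(1+k) = 1/2 ≈ 0.500.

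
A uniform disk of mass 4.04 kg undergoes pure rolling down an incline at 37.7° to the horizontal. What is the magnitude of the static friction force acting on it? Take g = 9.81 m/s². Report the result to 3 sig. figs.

f ≈ 8.08 N

The moment of inertia is (1/2)MR², giving k ≡ I/(MR²) = 0.5.
Along the incline Mg sinθ − f = Ma, and torque about the center fR = Iα = kMR²(a/R) gives f = kMa.
Combining, a = g sinθ/(1+k) and f = kMa = kMg sinθ/(1+k).
f = 0.5 × 4.04 × 9.81 × sin37.7° / 1.5 ≈ 8.08 N.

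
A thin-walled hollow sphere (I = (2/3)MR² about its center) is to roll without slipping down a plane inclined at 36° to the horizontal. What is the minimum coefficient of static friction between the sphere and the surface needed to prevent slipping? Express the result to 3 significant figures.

Here I = (2/3)MR², so the shape factor k = I/(MR²) = 2/3.
Newton's second law down the slope: Mg sinθ − f = Ma. The torque equation fR = Iα (with α = a/R) gives f = kMa.
These give a = g sinθ/(1+k) and the required friction f = kMg sinθ/(1+k).
The normal force is N = Mg cosθ, so μ_min = f/N = k tanθ/(1+k).
μ_min = (2/3) × tan36° / 1.667 ≈ 0.291.

μ_min ≈ 0.291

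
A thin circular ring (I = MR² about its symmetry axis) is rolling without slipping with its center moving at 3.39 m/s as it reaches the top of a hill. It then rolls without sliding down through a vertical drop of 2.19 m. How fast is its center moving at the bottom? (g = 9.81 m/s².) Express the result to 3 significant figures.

Here I = MR², so the shape factor k = I/(MR²) = 1.
Pure rolling means v = ωR; then KE = ½Mv² + ½I(v/R)² = ½(1+k)Mv² = Mv².
Energy conservation: Mv₀² + Mgh = Mv², so v² = v₀² + 2gh/(1+k).
v = √(3.39² + 2×9.81×2.19/2) = √32.98 ≈ 5.74 m/s.

v ≈ 5.74 m/s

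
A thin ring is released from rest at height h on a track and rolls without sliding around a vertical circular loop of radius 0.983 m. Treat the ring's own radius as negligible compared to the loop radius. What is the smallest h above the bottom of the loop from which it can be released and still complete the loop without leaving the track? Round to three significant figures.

The moment of inertia is MR², giving k ≡ I/(MR²) = 1.
At the top, contact is just lost when gravity alone supplies the centripetal force: Mg = Mv_top²/r, i.e. v_top² = gr.
With ω = v/R, the kinetic energy at speed v is ½(1+k)Mv² = Mv².
Energy conservation from release (height h) to the top (height 2r): Mgh = Mg(2r) + M·gr.
Thus h_min = 2r + (1+k)r/2 = r(2 + 2/2) = 0.983 × 3 ≈ 2.95 m.

h_min ≈ 2.95 m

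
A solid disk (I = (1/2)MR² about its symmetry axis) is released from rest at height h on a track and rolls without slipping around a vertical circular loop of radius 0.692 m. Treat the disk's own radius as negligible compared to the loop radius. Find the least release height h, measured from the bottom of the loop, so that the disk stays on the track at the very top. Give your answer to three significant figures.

h_min ≈ 1.90 m

With I = (1/2)MR², the ratio k = I/(MR²) is 0.5.
At the top of the loop, the minimum-contact condition is Mg = Mv_top²/r, so v_top² = gr.
With ω = v/R, the kinetic energy at speed v is ½(1+k)Mv² = (3/4)Mv².
Energy conservation from release (height h) to the top (height 2r): Mgh = Mg(2r) + (3/4)M·gr.
Thus h_min = 2r + (1+k)r/2 = r(2 + 1.5/2) = 0.692 × 2.75 ≈ 1.90 m.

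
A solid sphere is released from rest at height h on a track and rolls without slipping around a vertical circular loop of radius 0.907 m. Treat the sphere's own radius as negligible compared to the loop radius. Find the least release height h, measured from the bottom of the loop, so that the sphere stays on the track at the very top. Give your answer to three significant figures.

Here I = (2/5)MR², so the shape factor k = I/(MR²) = 0.4.
At the top of the loop, the minimum-contact condition is Mg = Mv_top²/r, so v_top² = gr.
With ω = v/R, the kinetic energy at speed v is ½(1+k)Mv² = (7/10)Mv².
Energy conservation from release (height h) to the top (height 2r): Mgh = Mg(2r) + (7/10)M·gr.
Thus h_min = 2r + (1+k)r/2 = r(2 + 1.4/2) = 0.907 × 2.7 ≈ 2.45 m.

h_min ≈ 2.45 m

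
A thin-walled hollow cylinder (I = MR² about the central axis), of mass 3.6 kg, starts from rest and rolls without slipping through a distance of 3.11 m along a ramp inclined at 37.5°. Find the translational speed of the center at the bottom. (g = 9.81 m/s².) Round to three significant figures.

v ≈ 4.31 m/s

The moment of inertia is MR², giving k ≡ I/(MR²) = 1.
Since it rolls without slipping, ω = v/R and KE = ½Mv² + ½Iω² = ½(1+k)Mv² = Mv².
The vertical drop is h = L sinθ = 3.11 × sin37.5° = 1.893 m.
Energy conservation: Mgh = Mv², so v = √(2gh/(1+k)) = √(2 × 9.81 × 1.893 / 2) ≈ 4.31 m/s.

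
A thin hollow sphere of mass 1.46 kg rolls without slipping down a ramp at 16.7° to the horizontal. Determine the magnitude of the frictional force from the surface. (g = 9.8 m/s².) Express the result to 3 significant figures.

f ≈ 1.64 N

With I = (2/3)MR², the ratio k = I/(MR²) is 2/3.
Newton's second law down the slope: Mg sinθ − f = Ma. The torque equation fR = Iα (with α = a/R) gives f = kMa.
Combining, a = g sinθ/(1+k) and f = kMa = kMg sinθ/(1+k).
f = (2/3) × 1.46 × 9.8 × sin16.7° / 1.667 ≈ 1.64 N.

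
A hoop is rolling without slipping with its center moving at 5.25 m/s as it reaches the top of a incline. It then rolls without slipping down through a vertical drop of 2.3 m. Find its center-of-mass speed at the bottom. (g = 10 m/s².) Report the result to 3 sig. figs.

With I = MR², the ratio k = I/(MR²) is 1.
The rolling condition ω = v/R makes the rotational term ½I(v/R)² = ½kMv², so KE_total = ½(1+k)Mv² = Mv².
Conserving energy between top and bottom: Mv² = Mv₀² + Mgh, hence v² = v₀² + 2gh/(1+k).
v = √(5.25² + 2×10×2.3/2) = √50.56 ≈ 7.11 m/s.

v ≈ 7.11 m/s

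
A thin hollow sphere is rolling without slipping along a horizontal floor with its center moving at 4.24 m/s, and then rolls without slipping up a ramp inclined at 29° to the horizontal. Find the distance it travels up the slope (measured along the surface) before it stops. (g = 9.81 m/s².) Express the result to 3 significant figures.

d ≈ 3.15 m

With I = (2/3)MR², the ratio k = I/(MR²) is 2/3.
Rolling without slipping gives ω = v/R, so the total kinetic energy is ½Mv² + ½Iω² = ½(1+k)Mv² = (5/6)Mv².
Setting this equal to Mgh gives the vertical rise h = (1+k)v₀²/(2g) = 1.667×4.24²/(2×9.81) = 1.527 m.
The distance along the slope is d = h/sinθ = 1.527/sin29° ≈ 3.15 m.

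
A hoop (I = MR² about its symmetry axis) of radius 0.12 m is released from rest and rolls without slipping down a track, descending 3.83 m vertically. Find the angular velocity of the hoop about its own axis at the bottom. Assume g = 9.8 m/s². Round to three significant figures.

With I = MR², the ratio k = I/(MR²) is 1.
The rolling condition ω = v/R makes the rotational term ½I(v/R)² = ½kMv², so KE_total = ½(1+k)Mv² = Mv².
Energy conservation Mgh = ½(1+k)Mv² gives v = √(2gh/(1+k)) = √(2 × 9.8 × 3.83 / 2) = 6.126 m/s.
The angular speed follows from ω = v/R = 6.126/0.12 ≈ 51.1 rad/s.

ω ≈ 51.1 rad/s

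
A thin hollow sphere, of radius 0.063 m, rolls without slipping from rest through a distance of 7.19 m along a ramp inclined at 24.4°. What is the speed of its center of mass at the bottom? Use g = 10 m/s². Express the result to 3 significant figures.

v ≈ 5.97 m/s

For this body I = (2/3)MR², i.e. k = I/(MR²) = 2/3.
Pure rolling means v = ωR; then KE = ½Mv² + ½I(v/R)² = ½(1+k)Mv² = (5/6)Mv².
The vertical drop is h = L sinθ = 7.19 × sin24.4° = 2.97 m.
Energy conservation: Mgh = (5/6)Mv², so v = √(2gh/(1+k)) = √(2 × 10 × 2.97 / 1.667) ≈ 5.97 m/s.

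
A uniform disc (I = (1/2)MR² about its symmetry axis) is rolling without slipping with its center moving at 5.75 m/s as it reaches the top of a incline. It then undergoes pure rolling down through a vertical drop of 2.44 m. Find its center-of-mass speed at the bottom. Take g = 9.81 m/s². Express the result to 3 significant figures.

The moment of inertia is (1/2)MR², giving k ≡ I/(MR²) = 0.5.
The rolling condition ω = v/R makes the rotational term ½I(v/R)² = ½kMv², so KE_total = ½(1+k)Mv² = (3/4)Mv².
Conserving energy between top and bottom: (3/4)Mv² = (3/4)Mv₀² + Mgh, hence v² = v₀² + 2gh/(1+k).
v = √(5.75² + 2×9.81×2.44/1.5) = √64.98 ≈ 8.06 m/s.

v ≈ 8.06 m/s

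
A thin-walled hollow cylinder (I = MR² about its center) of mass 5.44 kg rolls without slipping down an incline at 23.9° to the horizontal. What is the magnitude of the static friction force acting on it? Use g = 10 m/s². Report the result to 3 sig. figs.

Here I = MR², so the shape factor k = I/(MR²) = 1.
Along the incline Mg sinθ − f = Ma, and torque about the center fR = Iα = kMR²(a/R) gives f = kMa.
Combining, a = g sinθ/(1+k) and f = kMa = kMg sinθ/(1+k).
f = 1 × 5.44 × 10 × sin23.9° / 2 ≈ 11.0 N.

f ≈ 11.0 N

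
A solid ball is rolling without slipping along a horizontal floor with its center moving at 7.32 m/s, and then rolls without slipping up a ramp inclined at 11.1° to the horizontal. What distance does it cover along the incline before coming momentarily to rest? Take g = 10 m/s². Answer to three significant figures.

Here I = (2/5)MR², so the shape factor k = I/(MR²) = 0.4.
Pure rolling means v = ωR; then KE = ½Mv² + ½I(v/R)² = ½(1+k)Mv² = (7/10)Mv².
Setting this equal to Mgh gives the vertical rise h = (1+k)v₀²/(2g) = 1.4×7.32²/(2×10) = 3.751 m.
Along the incline, d = h/sinθ = 3.751/sin11.1° ≈ 19.5 m.

d ≈ 19.5 m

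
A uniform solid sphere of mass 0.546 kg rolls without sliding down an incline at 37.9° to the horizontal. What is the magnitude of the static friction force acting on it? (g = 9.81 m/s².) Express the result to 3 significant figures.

For this body I = (2/5)MR², i.e. k = I/(MR²) = 0.4.
Newton's second law down the slope: Mg sinθ − f = Ma. The torque equation fR = Iα (with α = a/R) gives f = kMa.
Combining, a = g sinθ/(1+k) and f = kMa = kMg sinθ/(1+k).
f = 0.4 × 0.546 × 9.81 × sin37.9° / 1.4 ≈ 0.940 N.

f ≈ 0.940 N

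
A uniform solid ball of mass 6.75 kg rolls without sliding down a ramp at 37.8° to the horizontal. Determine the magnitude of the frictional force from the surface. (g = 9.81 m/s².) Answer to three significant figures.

With I = (2/5)MR², the ratio k = I/(MR²) is 0.4.
Translational: Mg sinθ − f = Ma. Rotational about the CM: fR = Iα = kMRa, so f = kMa.
Combining, a = g sinθ/(1+k) and f = kMa = kMg sinθ/(1+k).
f = 0.4 × 6.75 × 9.81 × sin37.8° / 1.4 ≈ 11.6 N.

f ≈ 11.6 N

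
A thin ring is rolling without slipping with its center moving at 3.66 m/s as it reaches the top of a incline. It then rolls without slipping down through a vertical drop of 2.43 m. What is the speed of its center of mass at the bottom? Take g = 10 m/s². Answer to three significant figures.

v ≈ 6.14 m/s

With I = MR², the ratio k = I/(MR²) is 1.
Rolling without slipping gives ω = v/R, so the total kinetic energy is ½Mv² + ½Iω² = ½(1+k)Mv² = Mv².
Conserving energy between top and bottom: Mv² = Mv₀² + Mgh, hence v² = v₀² + 2gh/(1+k).
v = √(3.66² + 2×10×2.43/2) = √37.7 ≈ 6.14 m/s.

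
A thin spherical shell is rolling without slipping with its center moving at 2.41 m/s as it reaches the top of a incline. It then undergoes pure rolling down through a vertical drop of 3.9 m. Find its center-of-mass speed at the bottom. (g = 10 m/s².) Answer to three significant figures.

v ≈ 7.25 m/s

The moment of inertia is (2/3)MR², giving k ≡ I/(MR²) = 2/3.
Pure rolling means v = ωR; then KE = ½Mv² + ½I(v/R)² = ½(1+k)Mv² = (5/6)Mv².
Conserving energy between top and bottom: (5/6)Mv² = (5/6)Mv₀² + Mgh, hence v² = v₀² + 2gh/(1+k).
v = √(2.41² + 2×10×3.9/1.667) = √52.61 ≈ 7.25 m/s.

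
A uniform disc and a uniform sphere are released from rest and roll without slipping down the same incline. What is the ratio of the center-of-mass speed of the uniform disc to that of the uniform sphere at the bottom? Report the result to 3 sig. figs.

v_ratio ≈ 0.966

Each satisfies Mgh = ½(1+k)Mv² with k = I/(MR²), so v ∝ 1/√(1+k).
For the uniform disc k = 0.5; for the uniform sphere k = 0.4.
v₁/v₂ = √((1+k₂)/(1+k₁)) = √(1.4/1.5) ≈ 0.966.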